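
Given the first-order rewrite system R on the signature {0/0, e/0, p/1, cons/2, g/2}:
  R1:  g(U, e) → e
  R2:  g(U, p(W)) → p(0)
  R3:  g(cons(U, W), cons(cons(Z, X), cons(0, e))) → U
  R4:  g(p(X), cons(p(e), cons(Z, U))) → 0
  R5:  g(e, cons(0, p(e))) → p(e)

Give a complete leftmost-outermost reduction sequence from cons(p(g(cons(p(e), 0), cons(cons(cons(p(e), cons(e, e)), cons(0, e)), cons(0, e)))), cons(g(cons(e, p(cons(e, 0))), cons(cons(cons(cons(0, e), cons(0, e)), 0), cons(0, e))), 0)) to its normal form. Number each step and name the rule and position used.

cons(p(p(e)), cons(e, 0))

1. cons(p(g(cons(p(e), 0), cons(cons(cons(p(e), cons(e, e)), cons(0, e)), cons(0, e)))), cons(g(cons(e, p(cons(e, 0))), cons(cons(cons(cons(0, e), cons(0, e)), 0), cons(0, e))), 0))  →  cons(p(p(e)), cons(g(cons(e, p(cons(e, 0))), cons(cons(cons(cons(0, e), cons(0, e)), 0), cons(0, e))), 0))   [R3 at 1.1]
2. cons(p(p(e)), cons(g(cons(e, p(cons(e, 0))), cons(cons(cons(cons(0, e), cons(0, e)), 0), cons(0, e))), 0))  →  cons(p(p(e)), cons(e, 0))   [R3 at 2.1]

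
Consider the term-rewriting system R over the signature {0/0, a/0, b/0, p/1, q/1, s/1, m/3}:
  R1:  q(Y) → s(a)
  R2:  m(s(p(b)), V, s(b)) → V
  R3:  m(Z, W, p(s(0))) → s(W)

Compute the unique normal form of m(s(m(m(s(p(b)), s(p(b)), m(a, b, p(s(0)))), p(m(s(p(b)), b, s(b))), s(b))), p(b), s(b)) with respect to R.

p(b)

1. m(s(m(m(s(p(b)), s(p(b)), m(a, b, p(s(0)))), p(m(s(p(b)), b, s(b))), s(b))), p(b), s(b))  →  m(s(m(m(s(p(b)), s(p(b)), s(b)), p(m(s(p(b)), b, s(b))), s(b))), p(b), s(b))   [R3 at 1.1.1.3]
2. m(s(m(m(s(p(b)), s(p(b)), s(b)), p(m(s(p(b)), b, s(b))), s(b))), p(b), s(b))  →  m(s(m(s(p(b)), p(m(s(p(b)), b, s(b))), s(b))), p(b), s(b))   [R2 at 1.1.1]
3. m(s(m(s(p(b)), p(m(s(p(b)), b, s(b))), s(b))), p(b), s(b))  →  m(s(p(m(s(p(b)), b, s(b)))), p(b), s(b))   [R2 at 1.1]
4. m(s(p(m(s(p(b)), b, s(b)))), p(b), s(b))  →  m(s(p(b)), p(b), s(b))   [R2 at 1.1.1]
5. m(s(p(b)), p(b), s(b))  →  p(b)   [R2 at ε]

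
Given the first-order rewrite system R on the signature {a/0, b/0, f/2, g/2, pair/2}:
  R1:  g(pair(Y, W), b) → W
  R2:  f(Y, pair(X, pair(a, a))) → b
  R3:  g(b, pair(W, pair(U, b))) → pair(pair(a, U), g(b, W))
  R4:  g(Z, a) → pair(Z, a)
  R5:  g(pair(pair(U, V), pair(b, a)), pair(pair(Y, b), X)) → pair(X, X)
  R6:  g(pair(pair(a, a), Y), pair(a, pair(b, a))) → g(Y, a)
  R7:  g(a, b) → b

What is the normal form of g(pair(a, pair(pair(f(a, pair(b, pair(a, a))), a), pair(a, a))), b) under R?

pair(pair(b, a), pair(a, a))

1. g(pair(a, pair(pair(f(a, pair(b, pair(a, a))), a), pair(a, a))), b)  →  pair(pair(f(a, pair(b, pair(a, a))), a), pair(a, a))   [R1 at ε]
2. pair(pair(f(a, pair(b, pair(a, a))), a), pair(a, a))  →  pair(pair(b, a), pair(a, a))   [R2 at 1.1]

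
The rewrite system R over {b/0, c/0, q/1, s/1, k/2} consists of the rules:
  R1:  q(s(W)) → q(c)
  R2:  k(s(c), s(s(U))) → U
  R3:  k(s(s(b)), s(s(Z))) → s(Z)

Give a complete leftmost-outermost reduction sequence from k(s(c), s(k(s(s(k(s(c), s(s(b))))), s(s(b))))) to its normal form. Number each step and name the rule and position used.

1. k(s(c), s(k(s(s(k(s(c), s(s(b))))), s(s(b)))))  →  k(s(c), s(k(s(s(b)), s(s(b)))))   [R2 at 2.1.1.1.1]
2. k(s(c), s(k(s(s(b)), s(s(b)))))  →  k(s(c), s(s(b)))   [R3 at 2.1]
3. k(s(c), s(s(b)))  →  b   [R2 at ε]

b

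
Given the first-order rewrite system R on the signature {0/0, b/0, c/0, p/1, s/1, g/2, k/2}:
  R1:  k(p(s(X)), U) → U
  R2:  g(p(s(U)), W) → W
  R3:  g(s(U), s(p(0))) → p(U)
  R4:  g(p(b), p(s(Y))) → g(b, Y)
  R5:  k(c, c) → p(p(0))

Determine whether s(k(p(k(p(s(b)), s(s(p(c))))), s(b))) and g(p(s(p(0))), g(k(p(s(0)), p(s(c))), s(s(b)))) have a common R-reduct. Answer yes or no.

yes — NF(t₁) = s(s(b)), NF(t₂) = s(s(b))

Reduce t₁ = s(k(p(k(p(s(b)), s(s(p(c))))), s(b))):
1. s(k(p(k(p(s(b)), s(s(p(c))))), s(b)))  →  s(k(p(s(s(p(c)))), s(b)))   [R1 at 1.1.1]
2. s(k(p(s(s(p(c)))), s(b)))  →  s(s(b))   [R1 at 1]

Reduce t₂ = g(p(s(p(0))), g(k(p(s(0)), p(s(c))), s(s(b)))):
1. g(p(s(p(0))), g(k(p(s(0)), p(s(c))), s(s(b))))  →  g(k(p(s(0)), p(s(c))), s(s(b)))   [R2 at ε]
2. g(k(p(s(0)), p(s(c))), s(s(b)))  →  g(p(s(c)), s(s(b)))   [R1 at 1]
3. g(p(s(c)), s(s(b)))  →  s(s(b))   [R2 at ε]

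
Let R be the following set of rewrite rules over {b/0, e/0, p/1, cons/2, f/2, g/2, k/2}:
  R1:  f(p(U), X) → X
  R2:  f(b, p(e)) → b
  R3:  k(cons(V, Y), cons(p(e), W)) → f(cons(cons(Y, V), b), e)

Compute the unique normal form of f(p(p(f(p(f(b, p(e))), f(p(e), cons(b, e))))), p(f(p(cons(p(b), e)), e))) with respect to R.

p(e)

1. f(p(p(f(p(f(b, p(e))), f(p(e), cons(b, e))))), p(f(p(cons(p(b), e)), e)))  →  p(f(p(cons(p(b), e)), e))   [R1 at ε]
2. p(f(p(cons(p(b), e)), e))  →  p(e)   [R1 at 1]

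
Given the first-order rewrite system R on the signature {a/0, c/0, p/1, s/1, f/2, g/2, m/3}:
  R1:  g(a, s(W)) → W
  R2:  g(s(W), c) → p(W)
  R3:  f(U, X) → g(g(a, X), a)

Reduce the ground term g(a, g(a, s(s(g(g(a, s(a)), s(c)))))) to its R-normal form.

1. g(a, g(a, s(s(g(g(a, s(a)), s(c))))))  →  g(a, s(g(g(a, s(a)), s(c))))   [R1 at 2]
2. g(a, s(g(g(a, s(a)), s(c))))  →  g(g(a, s(a)), s(c))   [R1 at ε]
3. g(g(a, s(a)), s(c))  →  g(a, s(c))   [R1 at 1]
4. g(a, s(c))  →  c   [R1 at ε]

c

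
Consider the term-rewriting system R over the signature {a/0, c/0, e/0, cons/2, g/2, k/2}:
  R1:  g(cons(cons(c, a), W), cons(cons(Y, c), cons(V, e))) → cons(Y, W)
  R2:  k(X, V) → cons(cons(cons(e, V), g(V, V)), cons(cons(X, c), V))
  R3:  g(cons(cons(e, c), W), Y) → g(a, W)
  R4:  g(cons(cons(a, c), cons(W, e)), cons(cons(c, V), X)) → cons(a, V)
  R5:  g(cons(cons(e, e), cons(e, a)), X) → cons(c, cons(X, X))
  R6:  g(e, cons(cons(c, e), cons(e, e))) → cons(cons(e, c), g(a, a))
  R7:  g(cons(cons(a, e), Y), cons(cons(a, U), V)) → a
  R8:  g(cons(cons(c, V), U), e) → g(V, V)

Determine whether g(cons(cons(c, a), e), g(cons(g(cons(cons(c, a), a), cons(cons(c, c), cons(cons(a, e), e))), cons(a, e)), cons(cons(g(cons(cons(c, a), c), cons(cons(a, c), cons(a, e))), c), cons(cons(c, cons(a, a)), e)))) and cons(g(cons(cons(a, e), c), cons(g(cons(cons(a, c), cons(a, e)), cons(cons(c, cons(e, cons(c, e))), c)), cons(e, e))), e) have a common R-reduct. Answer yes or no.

yes — NF(t₁) = cons(a, e), NF(t₂) = cons(a, e)

Reduce t₁ = g(cons(cons(c, a), e), g(cons(g(cons(cons(c, a), a), cons(cons(c, c), cons(cons(a, e), e))), cons(a, e)), cons(cons(g(cons(cons(c, a), c), cons(cons(a, c), cons(a, e))), c), cons(cons(c, cons(a, a)), e)))):
1. g(cons(cons(c, a), e), g(cons(g(cons(cons(c, a), a), cons(cons(c, c), cons(cons(a, e), e))), cons(a, e)), cons(cons(g(cons(cons(c, a), c), cons(cons(a, c), cons(a, e))), c), cons(cons(c, cons(a, a)), e))))  →  g(cons(cons(c, a), e), g(cons(cons(c, a), cons(a, e)), cons(cons(g(cons(cons(c, a), c), cons(cons(a, c), cons(a, e))), c), cons(cons(c, cons(a, a)), e))))   [R1 at 2.1.1]
2. g(cons(cons(c, a), e), g(cons(cons(c, a), cons(a, e)), cons(cons(g(cons(cons(c, a), c), cons(cons(a, c), cons(a, e))), c), cons(cons(c, cons(a, a)), e))))  →  g(cons(cons(c, a), e), cons(g(cons(cons(c, a), c), cons(cons(a, c), cons(a, e))), cons(a, e)))   [R1 at 2]
3. g(cons(cons(c, a), e), cons(g(cons(cons(c, a), c), cons(cons(a, c), cons(a, e))), cons(a, e)))  →  g(cons(cons(c, a), e), cons(cons(a, c), cons(a, e)))   [R1 at 2.1]
4. g(cons(cons(c, a), e), cons(cons(a, c), cons(a, e)))  →  cons(a, e)   [R1 at ε]

Reduce t₂ = cons(g(cons(cons(a, e), c), cons(g(cons(cons(a, c), cons(a, e)), cons(cons(c, cons(e, cons(c, e))), c)), cons(e, e))), e):
1. cons(g(cons(cons(a, e), c), cons(g(cons(cons(a, c), cons(a, e)), cons(cons(c, cons(e, cons(c, e))), c)), cons(e, e))), e)  →  cons(g(cons(cons(a, e), c), cons(cons(a, cons(e, cons(c, e))), cons(e, e))), e)   [R4 at 1.2.1]
2. cons(g(cons(cons(a, e), c), cons(cons(a, cons(e, cons(c, e))), cons(e, e))), e)  →  cons(a, e)   [R7 at 1]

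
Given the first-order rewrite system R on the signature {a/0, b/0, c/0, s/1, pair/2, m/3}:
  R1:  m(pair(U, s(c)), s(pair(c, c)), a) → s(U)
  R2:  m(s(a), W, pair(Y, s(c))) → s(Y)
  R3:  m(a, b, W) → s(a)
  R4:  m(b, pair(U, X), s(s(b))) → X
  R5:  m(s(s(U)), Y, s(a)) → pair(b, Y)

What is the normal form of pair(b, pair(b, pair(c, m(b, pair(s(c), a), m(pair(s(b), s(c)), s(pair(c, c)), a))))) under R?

pair(b, pair(b, pair(c, a)))

1. pair(b, pair(b, pair(c, m(b, pair(s(c), a), m(pair(s(b), s(c)), s(pair(c, c)), a)))))  →  pair(b, pair(b, pair(c, m(b, pair(s(c), a), s(s(b))))))   [R1 at 2.2.2.3]
2. pair(b, pair(b, pair(c, m(b, pair(s(c), a), s(s(b))))))  →  pair(b, pair(b, pair(c, a)))   [R4 at 2.2.2]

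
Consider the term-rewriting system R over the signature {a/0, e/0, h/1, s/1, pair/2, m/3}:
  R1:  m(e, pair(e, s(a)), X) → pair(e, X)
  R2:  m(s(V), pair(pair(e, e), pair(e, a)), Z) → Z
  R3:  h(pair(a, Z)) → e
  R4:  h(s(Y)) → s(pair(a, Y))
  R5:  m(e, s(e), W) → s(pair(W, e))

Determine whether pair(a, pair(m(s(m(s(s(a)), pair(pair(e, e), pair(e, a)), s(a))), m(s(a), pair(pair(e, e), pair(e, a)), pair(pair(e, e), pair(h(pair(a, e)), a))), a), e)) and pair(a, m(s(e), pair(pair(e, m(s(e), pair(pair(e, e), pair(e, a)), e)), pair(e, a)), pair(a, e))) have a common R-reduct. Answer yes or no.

Reduce t₁ = pair(a, pair(m(s(m(s(s(a)), pair(pair(e, e), pair(e, a)), s(a))), m(s(a), pair(pair(e, e), pair(e, a)), pair(pair(e, e), pair(h(pair(a, e)), a))), a), e)):
1. pair(a, pair(m(s(m(s(s(a)), pair(pair(e, e), pair(e, a)), s(a))), m(s(a), pair(pair(e, e), pair(e, a)), pair(pair(e, e), pair(h(pair(a, e)), a))), a), e))  →  pair(a, pair(m(s(s(a)), m(s(a), pair(pair(e, e), pair(e, a)), pair(pair(e, e), pair(h(pair(a, e)), a))), a), e))   [R2 at 2.1.1.1]
2. pair(a, pair(m(s(s(a)), m(s(a), pair(pair(e, e), pair(e, a)), pair(pair(e, e), pair(h(pair(a, e)), a))), a), e))  →  pair(a, pair(m(s(s(a)), pair(pair(e, e), pair(h(pair(a, e)), a)), a), e))   [R2 at 2.1.2]
3. pair(a, pair(m(s(s(a)), pair(pair(e, e), pair(h(pair(a, e)), a)), a), e))  →  pair(a, pair(m(s(s(a)), pair(pair(e, e), pair(e, a)), a), e))   [R3 at 2.1.2.2.1]
4. pair(a, pair(m(s(s(a)), pair(pair(e, e), pair(e, a)), a), e))  →  pair(a, pair(a, e))   [R2 at 2.1]

Reduce t₂ = pair(a, m(s(e), pair(pair(e, m(s(e), pair(pair(e, e), pair(e, a)), e)), pair(e, a)), pair(a, e))):
1. pair(a, m(s(e), pair(pair(e, m(s(e), pair(pair(e, e), pair(e, a)), e)), pair(e, a)), pair(a, e)))  →  pair(a, m(s(e), pair(pair(e, e), pair(e, a)), pair(a, e)))   [R2 at 2.2.1.2]
2. pair(a, m(s(e), pair(pair(e, e), pair(e, a)), pair(a, e)))  →  pair(a, pair(a, e))   [R2 at 2]

yes — NF(t₁) = pair(a, pair(a, e)), NF(t₂) = pair(a, pair(a, e))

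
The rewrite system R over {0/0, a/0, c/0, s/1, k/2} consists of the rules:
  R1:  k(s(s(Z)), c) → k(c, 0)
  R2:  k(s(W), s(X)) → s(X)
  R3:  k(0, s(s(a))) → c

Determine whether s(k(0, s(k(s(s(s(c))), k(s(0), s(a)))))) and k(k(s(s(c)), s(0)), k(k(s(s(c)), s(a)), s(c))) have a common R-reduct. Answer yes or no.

yes — NF(t₁) = s(c), NF(t₂) = s(c)

Reduce t₁ = s(k(0, s(k(s(s(s(c))), k(s(0), s(a)))))):
1. s(k(0, s(k(s(s(s(c))), k(s(0), s(a))))))  →  s(k(0, s(k(s(s(s(c))), s(a)))))   [R2 at 1.2.1.2]
2. s(k(0, s(k(s(s(s(c))), s(a)))))  →  s(k(0, s(s(a))))   [R2 at 1.2.1]
3. s(k(0, s(s(a))))  →  s(c)   [R3 at 1]

Reduce t₂ = k(k(s(s(c)), s(0)), k(k(s(s(c)), s(a)), s(c))):
1. k(k(s(s(c)), s(0)), k(k(s(s(c)), s(a)), s(c)))  →  k(s(0), k(k(s(s(c)), s(a)), s(c)))   [R2 at 1]
2. k(s(0), k(k(s(s(c)), s(a)), s(c)))  →  k(s(0), k(s(a), s(c)))   [R2 at 2.1]
3. k(s(0), k(s(a), s(c)))  →  k(s(0), s(c))   [R2 at 2]
4. k(s(0), s(c))  →  s(c)   [R2 at ε]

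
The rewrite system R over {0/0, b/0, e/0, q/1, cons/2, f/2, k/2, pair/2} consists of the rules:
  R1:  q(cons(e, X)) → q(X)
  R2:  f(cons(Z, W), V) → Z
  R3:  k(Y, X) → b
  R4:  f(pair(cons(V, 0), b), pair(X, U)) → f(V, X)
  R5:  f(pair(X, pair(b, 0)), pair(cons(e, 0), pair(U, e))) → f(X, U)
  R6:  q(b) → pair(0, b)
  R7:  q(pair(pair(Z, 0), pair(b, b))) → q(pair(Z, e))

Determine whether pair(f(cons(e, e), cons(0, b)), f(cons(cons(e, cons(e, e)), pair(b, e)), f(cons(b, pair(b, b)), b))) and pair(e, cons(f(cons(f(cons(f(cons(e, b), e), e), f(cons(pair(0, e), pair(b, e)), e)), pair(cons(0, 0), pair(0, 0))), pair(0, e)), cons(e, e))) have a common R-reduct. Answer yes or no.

yes — NF(t₁) = pair(e, cons(e, cons(e, e))), NF(t₂) = pair(e, cons(e, cons(e, e)))

Reduce t₁ = pair(f(cons(e, e), cons(0, b)), f(cons(cons(e, cons(e, e)), pair(b, e)), f(cons(b, pair(b, b)), b))):
1. pair(f(cons(e, e), cons(0, b)), f(cons(cons(e, cons(e, e)), pair(b, e)), f(cons(b, pair(b, b)), b)))  →  pair(e, f(cons(cons(e, cons(e, e)), pair(b, e)), f(cons(b, pair(b, b)), b)))   [R2 at 1]
2. pair(e, f(cons(cons(e, cons(e, e)), pair(b, e)), f(cons(b, pair(b, b)), b)))  →  pair(e, cons(e, cons(e, e)))   [R2 at 2]

Reduce t₂ = pair(e, cons(f(cons(f(cons(f(cons(e, b), e), e), f(cons(pair(0, e), pair(b, e)), e)), pair(cons(0, 0), pair(0, 0))), pair(0, e)), cons(e, e))):
1. pair(e, cons(f(cons(f(cons(f(cons(e, b), e), e), f(cons(pair(0, e), pair(b, e)), e)), pair(cons(0, 0), pair(0, 0))), pair(0, e)), cons(e, e)))  →  pair(e, cons(f(cons(f(cons(e, b), e), e), f(cons(pair(0, e), pair(b, e)), e)), cons(e, e)))   [R2 at 2.1]
2. pair(e, cons(f(cons(f(cons(e, b), e), e), f(cons(pair(0, e), pair(b, e)), e)), cons(e, e)))  →  pair(e, cons(f(cons(e, b), e), cons(e, e)))   [R2 at 2.1]
3. pair(e, cons(f(cons(e, b), e), cons(e, e)))  →  pair(e, cons(e, cons(e, e)))   [R2 at 2.1]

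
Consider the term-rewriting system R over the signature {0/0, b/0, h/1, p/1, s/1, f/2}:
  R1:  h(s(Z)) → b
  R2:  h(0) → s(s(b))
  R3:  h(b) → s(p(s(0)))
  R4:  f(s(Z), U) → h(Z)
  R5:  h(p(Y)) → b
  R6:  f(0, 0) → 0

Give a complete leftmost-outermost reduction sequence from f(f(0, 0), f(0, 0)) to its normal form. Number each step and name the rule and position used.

0

1. f(f(0, 0), f(0, 0))  →  f(0, f(0, 0))   [R6 at 1]
2. f(0, f(0, 0))  →  f(0, 0)   [R6 at 2]
3. f(0, 0)  →  0   [R6 at ε]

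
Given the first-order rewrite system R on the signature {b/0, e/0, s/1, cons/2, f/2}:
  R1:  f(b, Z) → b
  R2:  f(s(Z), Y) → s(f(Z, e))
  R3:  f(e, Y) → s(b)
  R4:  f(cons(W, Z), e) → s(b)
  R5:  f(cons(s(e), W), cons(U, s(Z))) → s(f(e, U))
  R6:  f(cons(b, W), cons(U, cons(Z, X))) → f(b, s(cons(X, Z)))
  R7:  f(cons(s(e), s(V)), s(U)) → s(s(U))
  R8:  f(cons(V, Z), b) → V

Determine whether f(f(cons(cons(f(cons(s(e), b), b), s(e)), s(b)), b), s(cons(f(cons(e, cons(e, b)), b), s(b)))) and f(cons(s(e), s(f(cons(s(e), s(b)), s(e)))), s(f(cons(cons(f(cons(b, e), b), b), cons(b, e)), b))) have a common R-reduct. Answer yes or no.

no — NF(t₁) = s(s(cons(e, s(b)))), NF(t₂) = s(s(cons(b, b)))

Reduce t₁ = f(f(cons(cons(f(cons(s(e), b), b), s(e)), s(b)), b), s(cons(f(cons(e, cons(e, b)), b), s(b)))):
1. f(f(cons(cons(f(cons(s(e), b), b), s(e)), s(b)), b), s(cons(f(cons(e, cons(e, b)), b), s(b))))  →  f(cons(f(cons(s(e), b), b), s(e)), s(cons(f(cons(e, cons(e, b)), b), s(b))))   [R8 at 1]
2. f(cons(f(cons(s(e), b), b), s(e)), s(cons(f(cons(e, cons(e, b)), b), s(b))))  →  f(cons(s(e), s(e)), s(cons(f(cons(e, cons(e, b)), b), s(b))))   [R8 at 1.1]
3. f(cons(s(e), s(e)), s(cons(f(cons(e, cons(e, b)), b), s(b))))  →  s(s(cons(f(cons(e, cons(e, b)), b), s(b))))   [R7 at ε]
4. s(s(cons(f(cons(e, cons(e, b)), b), s(b))))  →  s(s(cons(e, s(b))))   [R8 at 1.1.1]

Reduce t₂ = f(cons(s(e), s(f(cons(s(e), s(b)), s(e)))), s(f(cons(cons(f(cons(b, e), b), b), cons(b, e)), b))):
1. f(cons(s(e), s(f(cons(s(e), s(b)), s(e)))), s(f(cons(cons(f(cons(b, e), b), b), cons(b, e)), b)))  →  s(s(f(cons(cons(f(cons(b, e), b), b), cons(b, e)), b)))   [R7 at ε]
2. s(s(f(cons(cons(f(cons(b, e), b), b), cons(b, e)), b)))  →  s(s(cons(f(cons(b, e), b), b)))   [R8 at 1.1]
3. s(s(cons(f(cons(b, e), b), b)))  →  s(s(cons(b, b)))   [R8 at 1.1.1]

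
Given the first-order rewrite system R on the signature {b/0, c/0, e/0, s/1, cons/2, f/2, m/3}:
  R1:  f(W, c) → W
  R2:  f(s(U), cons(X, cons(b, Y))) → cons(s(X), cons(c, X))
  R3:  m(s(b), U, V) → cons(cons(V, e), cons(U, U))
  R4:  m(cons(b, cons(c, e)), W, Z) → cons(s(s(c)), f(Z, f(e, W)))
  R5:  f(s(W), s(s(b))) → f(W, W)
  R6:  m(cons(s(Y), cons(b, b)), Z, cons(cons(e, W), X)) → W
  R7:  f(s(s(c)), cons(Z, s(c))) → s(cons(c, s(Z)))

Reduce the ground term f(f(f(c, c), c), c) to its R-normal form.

1. f(f(f(c, c), c), c)  →  f(f(c, c), c)   [R1 at ε]
2. f(f(c, c), c)  →  f(c, c)   [R1 at ε]
3. f(c, c)  →  c   [R1 at ε]

c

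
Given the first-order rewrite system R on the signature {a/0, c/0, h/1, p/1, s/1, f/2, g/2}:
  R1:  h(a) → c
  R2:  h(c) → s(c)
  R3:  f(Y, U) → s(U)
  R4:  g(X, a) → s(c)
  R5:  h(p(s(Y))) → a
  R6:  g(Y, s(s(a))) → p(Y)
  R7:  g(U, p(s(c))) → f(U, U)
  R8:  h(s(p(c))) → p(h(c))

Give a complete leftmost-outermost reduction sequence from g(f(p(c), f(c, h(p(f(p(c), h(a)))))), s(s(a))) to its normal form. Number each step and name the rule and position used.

p(s(s(a)))

1. g(f(p(c), f(c, h(p(f(p(c), h(a)))))), s(s(a)))  →  p(f(p(c), f(c, h(p(f(p(c), h(a)))))))   [R6 at ε]
2. p(f(p(c), f(c, h(p(f(p(c), h(a)))))))  →  p(s(f(c, h(p(f(p(c), h(a)))))))   [R3 at 1]
3. p(s(f(c, h(p(f(p(c), h(a)))))))  →  p(s(s(h(p(f(p(c), h(a)))))))   [R3 at 1.1]
4. p(s(s(h(p(f(p(c), h(a)))))))  →  p(s(s(h(p(s(h(a)))))))   [R3 at 1.1.1.1.1]
5. p(s(s(h(p(s(h(a)))))))  →  p(s(s(a)))   [R5 at 1.1.1]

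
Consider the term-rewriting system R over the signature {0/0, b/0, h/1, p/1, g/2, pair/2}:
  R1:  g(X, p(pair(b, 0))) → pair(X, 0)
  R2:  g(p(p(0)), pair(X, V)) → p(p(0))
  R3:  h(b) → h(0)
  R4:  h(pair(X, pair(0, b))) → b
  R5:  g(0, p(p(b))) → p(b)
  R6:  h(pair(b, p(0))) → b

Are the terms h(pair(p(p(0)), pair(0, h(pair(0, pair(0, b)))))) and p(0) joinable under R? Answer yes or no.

Reduce t₁ = h(pair(p(p(0)), pair(0, h(pair(0, pair(0, b)))))):
1. h(pair(p(p(0)), pair(0, h(pair(0, pair(0, b))))))  →  h(pair(p(p(0)), pair(0, b)))   [R4 at 1.2.2]
2. h(pair(p(p(0)), pair(0, b)))  →  b   [R4 at ε]

Reduce t₂ = p(0):

no — NF(t₁) = b, NF(t₂) = p(0)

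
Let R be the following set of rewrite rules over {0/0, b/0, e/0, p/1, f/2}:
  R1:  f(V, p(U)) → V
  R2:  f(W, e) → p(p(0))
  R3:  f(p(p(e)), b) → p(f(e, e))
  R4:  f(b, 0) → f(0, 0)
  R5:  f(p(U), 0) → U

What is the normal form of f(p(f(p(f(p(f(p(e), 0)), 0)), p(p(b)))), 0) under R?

1. f(p(f(p(f(p(f(p(e), 0)), 0)), p(p(b)))), 0)  →  f(p(f(p(f(p(e), 0)), 0)), p(p(b)))   [R5 at ε]
2. f(p(f(p(f(p(e), 0)), 0)), p(p(b)))  →  p(f(p(f(p(e), 0)), 0))   [R1 at ε]
3. p(f(p(f(p(e), 0)), 0))  →  p(f(p(e), 0))   [R5 at 1]
4. p(f(p(e), 0))  →  p(e)   [R5 at 1]

p(e)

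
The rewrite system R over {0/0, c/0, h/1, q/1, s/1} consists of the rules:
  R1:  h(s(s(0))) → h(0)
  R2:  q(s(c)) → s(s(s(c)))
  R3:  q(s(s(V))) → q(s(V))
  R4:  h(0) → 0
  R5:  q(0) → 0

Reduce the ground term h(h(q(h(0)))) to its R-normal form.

1. h(h(q(h(0))))  →  h(h(q(0)))   [R4 at 1.1.1]
2. h(h(q(0)))  →  h(h(0))   [R5 at 1.1]
3. h(h(0))  →  h(0)   [R4 at 1]
4. h(0)  →  0   [R4 at ε]

0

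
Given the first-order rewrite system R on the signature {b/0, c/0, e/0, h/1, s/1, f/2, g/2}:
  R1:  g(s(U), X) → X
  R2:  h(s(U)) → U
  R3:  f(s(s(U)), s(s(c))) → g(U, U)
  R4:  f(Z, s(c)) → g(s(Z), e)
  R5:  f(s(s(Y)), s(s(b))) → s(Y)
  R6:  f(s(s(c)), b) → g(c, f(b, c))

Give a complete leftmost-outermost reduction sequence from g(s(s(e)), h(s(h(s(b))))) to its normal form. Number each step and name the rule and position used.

1. g(s(s(e)), h(s(h(s(b)))))  →  h(s(h(s(b))))   [R1 at ε]
2. h(s(h(s(b))))  →  h(s(b))   [R2 at ε]
3. h(s(b))  →  b   [R2 at ε]

b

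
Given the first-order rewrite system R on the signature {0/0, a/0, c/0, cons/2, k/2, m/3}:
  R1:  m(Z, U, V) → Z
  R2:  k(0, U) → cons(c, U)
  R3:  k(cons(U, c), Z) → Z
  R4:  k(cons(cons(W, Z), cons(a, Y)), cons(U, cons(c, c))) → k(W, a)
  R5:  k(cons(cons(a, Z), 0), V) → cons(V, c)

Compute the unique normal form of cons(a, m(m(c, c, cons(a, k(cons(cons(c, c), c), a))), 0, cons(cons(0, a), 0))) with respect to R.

cons(a, c)

1. cons(a, m(m(c, c, cons(a, k(cons(cons(c, c), c), a))), 0, cons(cons(0, a), 0)))  →  cons(a, m(c, c, cons(a, k(cons(cons(c, c), c), a))))   [R1 at 2]
2. cons(a, m(c, c, cons(a, k(cons(cons(c, c), c), a))))  →  cons(a, c)   [R1 at 2]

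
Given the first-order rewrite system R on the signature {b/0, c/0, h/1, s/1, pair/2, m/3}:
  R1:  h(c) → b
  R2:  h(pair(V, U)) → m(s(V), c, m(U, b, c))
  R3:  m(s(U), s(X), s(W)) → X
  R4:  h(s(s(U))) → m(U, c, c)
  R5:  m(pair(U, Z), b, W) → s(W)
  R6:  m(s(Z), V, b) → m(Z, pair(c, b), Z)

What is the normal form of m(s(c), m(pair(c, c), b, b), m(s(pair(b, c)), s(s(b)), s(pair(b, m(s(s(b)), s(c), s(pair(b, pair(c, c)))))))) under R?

1. m(s(c), m(pair(c, c), b, b), m(s(pair(b, c)), s(s(b)), s(pair(b, m(s(s(b)), s(c), s(pair(b, pair(c, c))))))))  →  m(s(c), s(b), m(s(pair(b, c)), s(s(b)), s(pair(b, m(s(s(b)), s(c), s(pair(b, pair(c, c))))))))   [R5 at 2]
2. m(s(c), s(b), m(s(pair(b, c)), s(s(b)), s(pair(b, m(s(s(b)), s(c), s(pair(b, pair(c, c))))))))  →  m(s(c), s(b), s(b))   [R3 at 3]
3. m(s(c), s(b), s(b))  →  b   [R3 at ε]

b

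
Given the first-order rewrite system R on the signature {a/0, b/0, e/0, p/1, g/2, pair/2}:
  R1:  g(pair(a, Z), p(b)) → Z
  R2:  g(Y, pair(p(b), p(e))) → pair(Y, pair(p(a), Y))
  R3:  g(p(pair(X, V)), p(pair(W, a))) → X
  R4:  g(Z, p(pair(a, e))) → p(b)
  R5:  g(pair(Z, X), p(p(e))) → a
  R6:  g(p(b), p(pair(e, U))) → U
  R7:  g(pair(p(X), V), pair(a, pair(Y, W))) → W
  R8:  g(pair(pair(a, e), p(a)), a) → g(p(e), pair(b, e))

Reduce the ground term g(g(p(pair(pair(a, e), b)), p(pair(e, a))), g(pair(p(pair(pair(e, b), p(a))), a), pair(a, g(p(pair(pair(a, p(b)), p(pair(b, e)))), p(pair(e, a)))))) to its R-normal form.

1. g(g(p(pair(pair(a, e), b)), p(pair(e, a))), g(pair(p(pair(pair(e, b), p(a))), a), pair(a, g(p(pair(pair(a, p(b)), p(pair(b, e)))), p(pair(e, a))))))  →  g(pair(a, e), g(pair(p(pair(pair(e, b), p(a))), a), pair(a, g(p(pair(pair(a, p(b)), p(pair(b, e)))), p(pair(e, a))))))   [R3 at 1]
2. g(pair(a, e), g(pair(p(pair(pair(e, b), p(a))), a), pair(a, g(p(pair(pair(a, p(b)), p(pair(b, e)))), p(pair(e, a))))))  →  g(pair(a, e), g(pair(p(pair(pair(e, b), p(a))), a), pair(a, pair(a, p(b)))))   [R3 at 2.2.2]
3. g(pair(a, e), g(pair(p(pair(pair(e, b), p(a))), a), pair(a, pair(a, p(b)))))  →  g(pair(a, e), p(b))   [R7 at 2]
4. g(pair(a, e), p(b))  →  e   [R1 at ε]

e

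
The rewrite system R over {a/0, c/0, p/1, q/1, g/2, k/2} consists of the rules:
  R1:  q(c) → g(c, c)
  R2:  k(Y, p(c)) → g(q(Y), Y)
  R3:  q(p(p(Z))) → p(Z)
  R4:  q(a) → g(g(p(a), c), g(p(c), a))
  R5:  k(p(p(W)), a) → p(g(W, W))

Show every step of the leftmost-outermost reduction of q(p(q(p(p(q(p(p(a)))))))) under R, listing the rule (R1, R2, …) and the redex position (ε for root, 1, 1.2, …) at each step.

1. q(p(q(p(p(q(p(p(a))))))))  →  q(p(p(q(p(p(a))))))   [R3 at 1.1]
2. q(p(p(q(p(p(a))))))  →  p(q(p(p(a))))   [R3 at ε]
3. p(q(p(p(a))))  →  p(p(a))   [R3 at 1]

p(p(a))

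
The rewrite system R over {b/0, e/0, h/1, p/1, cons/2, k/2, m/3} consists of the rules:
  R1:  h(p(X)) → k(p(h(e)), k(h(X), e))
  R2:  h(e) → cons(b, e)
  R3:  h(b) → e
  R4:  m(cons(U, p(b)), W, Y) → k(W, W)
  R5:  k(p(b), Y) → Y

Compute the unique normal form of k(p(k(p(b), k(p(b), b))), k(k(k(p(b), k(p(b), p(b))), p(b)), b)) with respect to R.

b

1. k(p(k(p(b), k(p(b), b))), k(k(k(p(b), k(p(b), p(b))), p(b)), b))  →  k(p(k(p(b), b)), k(k(k(p(b), k(p(b), p(b))), p(b)), b))   [R5 at 1.1]
2. k(p(k(p(b), b)), k(k(k(p(b), k(p(b), p(b))), p(b)), b))  →  k(p(b), k(k(k(p(b), k(p(b), p(b))), p(b)), b))   [R5 at 1.1]
3. k(p(b), k(k(k(p(b), k(p(b), p(b))), p(b)), b))  →  k(k(k(p(b), k(p(b), p(b))), p(b)), b)   [R5 at ε]
4. k(k(k(p(b), k(p(b), p(b))), p(b)), b)  →  k(k(k(p(b), p(b)), p(b)), b)   [R5 at 1.1]
5. k(k(k(p(b), p(b)), p(b)), b)  →  k(k(p(b), p(b)), b)   [R5 at 1.1]
6. k(k(p(b), p(b)), b)  →  k(p(b), b)   [R5 at 1]
7. k(p(b), b)  →  b   [R5 at ε]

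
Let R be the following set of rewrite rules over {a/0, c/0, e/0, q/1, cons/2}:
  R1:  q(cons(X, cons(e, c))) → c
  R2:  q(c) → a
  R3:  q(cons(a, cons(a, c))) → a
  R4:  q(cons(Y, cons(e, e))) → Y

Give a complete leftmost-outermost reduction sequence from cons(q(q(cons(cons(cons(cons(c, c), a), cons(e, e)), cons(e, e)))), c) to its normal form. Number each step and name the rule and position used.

cons(cons(cons(c, c), a), c)

1. cons(q(q(cons(cons(cons(cons(c, c), a), cons(e, e)), cons(e, e)))), c)  →  cons(q(cons(cons(cons(c, c), a), cons(e, e))), c)   [R4 at 1.1]
2. cons(q(cons(cons(cons(c, c), a), cons(e, e))), c)  →  cons(cons(cons(c, c), a), c)   [R4 at 1]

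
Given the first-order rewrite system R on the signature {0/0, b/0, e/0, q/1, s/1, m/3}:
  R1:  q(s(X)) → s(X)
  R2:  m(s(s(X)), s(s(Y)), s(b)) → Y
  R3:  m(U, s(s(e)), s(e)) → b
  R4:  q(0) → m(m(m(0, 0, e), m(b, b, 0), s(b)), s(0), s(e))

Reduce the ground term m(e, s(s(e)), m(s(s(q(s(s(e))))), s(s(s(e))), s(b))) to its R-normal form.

1. m(e, s(s(e)), m(s(s(q(s(s(e))))), s(s(s(e))), s(b)))  →  m(e, s(s(e)), s(e))   [R2 at 3]
2. m(e, s(s(e)), s(e))  →  b   [R3 at ε]

b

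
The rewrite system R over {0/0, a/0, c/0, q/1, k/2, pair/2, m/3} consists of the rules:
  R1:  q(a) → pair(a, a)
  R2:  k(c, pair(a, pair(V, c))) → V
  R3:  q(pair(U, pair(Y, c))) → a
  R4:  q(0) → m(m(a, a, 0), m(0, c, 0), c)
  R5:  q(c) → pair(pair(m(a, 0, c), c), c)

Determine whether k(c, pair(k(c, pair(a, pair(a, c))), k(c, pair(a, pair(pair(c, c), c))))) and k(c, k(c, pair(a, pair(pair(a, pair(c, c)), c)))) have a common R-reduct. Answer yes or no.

yes — NF(t₁) = c, NF(t₂) = c

Reduce t₁ = k(c, pair(k(c, pair(a, pair(a, c))), k(c, pair(a, pair(pair(c, c), c))))):
1. k(c, pair(k(c, pair(a, pair(a, c))), k(c, pair(a, pair(pair(c, c), c)))))  →  k(c, pair(a, k(c, pair(a, pair(pair(c, c), c)))))   [R2 at 2.1]
2. k(c, pair(a, k(c, pair(a, pair(pair(c, c), c)))))  →  k(c, pair(a, pair(c, c)))   [R2 at 2.2]
3. k(c, pair(a, pair(c, c)))  →  c   [R2 at ε]

Reduce t₂ = k(c, k(c, pair(a, pair(pair(a, pair(c, c)), c)))):
1. k(c, k(c, pair(a, pair(pair(a, pair(c, c)), c))))  →  k(c, pair(a, pair(c, c)))   [R2 at 2]
2. k(c, pair(a, pair(c, c)))  →  c   [R2 at ε]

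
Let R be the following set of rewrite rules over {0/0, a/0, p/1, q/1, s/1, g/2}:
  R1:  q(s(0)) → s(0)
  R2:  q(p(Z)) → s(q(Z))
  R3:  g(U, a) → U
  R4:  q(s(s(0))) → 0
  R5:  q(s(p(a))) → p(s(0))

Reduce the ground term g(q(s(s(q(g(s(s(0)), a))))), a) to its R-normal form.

1. g(q(s(s(q(g(s(s(0)), a))))), a)  →  q(s(s(q(g(s(s(0)), a)))))   [R3 at ε]
2. q(s(s(q(g(s(s(0)), a)))))  →  q(s(s(q(s(s(0))))))   [R3 at 1.1.1.1]
3. q(s(s(q(s(s(0))))))  →  q(s(s(0)))   [R4 at 1.1.1]
4. q(s(s(0)))  →  0   [R4 at ε]

0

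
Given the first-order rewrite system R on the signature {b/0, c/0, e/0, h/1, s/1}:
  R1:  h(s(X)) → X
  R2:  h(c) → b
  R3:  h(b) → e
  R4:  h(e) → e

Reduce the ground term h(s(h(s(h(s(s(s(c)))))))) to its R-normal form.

1. h(s(h(s(h(s(s(s(c))))))))  →  h(s(h(s(s(s(c))))))   [R1 at ε]
2. h(s(h(s(s(s(c))))))  →  h(s(s(s(c))))   [R1 at ε]
3. h(s(s(s(c))))  →  s(s(c))   [R1 at ε]

s(s(c))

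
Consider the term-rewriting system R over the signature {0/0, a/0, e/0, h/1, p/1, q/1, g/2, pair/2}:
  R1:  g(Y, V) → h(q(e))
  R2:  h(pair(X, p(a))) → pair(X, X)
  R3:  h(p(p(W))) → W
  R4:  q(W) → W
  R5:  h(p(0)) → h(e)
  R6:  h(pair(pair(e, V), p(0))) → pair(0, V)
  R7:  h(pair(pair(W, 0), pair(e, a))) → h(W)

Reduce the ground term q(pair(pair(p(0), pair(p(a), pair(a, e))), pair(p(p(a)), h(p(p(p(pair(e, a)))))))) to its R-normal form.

pair(pair(p(0), pair(p(a), pair(a, e))), pair(p(p(a)), p(pair(e, a))))

1. q(pair(pair(p(0), pair(p(a), pair(a, e))), pair(p(p(a)), h(p(p(p(pair(e, a))))))))  →  pair(pair(p(0), pair(p(a), pair(a, e))), pair(p(p(a)), h(p(p(p(pair(e, a)))))))   [R4 at ε]
2. pair(pair(p(0), pair(p(a), pair(a, e))), pair(p(p(a)), h(p(p(p(pair(e, a)))))))  →  pair(pair(p(0), pair(p(a), pair(a, e))), pair(p(p(a)), p(pair(e, a))))   [R3 at 2.2]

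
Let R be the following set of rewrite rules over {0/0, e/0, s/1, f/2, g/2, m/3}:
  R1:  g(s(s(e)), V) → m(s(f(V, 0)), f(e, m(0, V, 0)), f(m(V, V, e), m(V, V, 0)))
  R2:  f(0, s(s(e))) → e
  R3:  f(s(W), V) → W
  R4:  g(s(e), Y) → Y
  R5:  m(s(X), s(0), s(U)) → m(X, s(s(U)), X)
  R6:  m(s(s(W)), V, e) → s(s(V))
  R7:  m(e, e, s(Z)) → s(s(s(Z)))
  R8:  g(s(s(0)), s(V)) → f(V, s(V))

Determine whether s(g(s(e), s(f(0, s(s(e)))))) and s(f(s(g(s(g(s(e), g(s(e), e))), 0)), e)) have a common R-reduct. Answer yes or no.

Reduce t₁ = s(g(s(e), s(f(0, s(s(e)))))):
1. s(g(s(e), s(f(0, s(s(e))))))  →  s(s(f(0, s(s(e)))))   [R4 at 1]
2. s(s(f(0, s(s(e)))))  →  s(s(e))   [R2 at 1.1]

Reduce t₂ = s(f(s(g(s(g(s(e), g(s(e), e))), 0)), e)):
1. s(f(s(g(s(g(s(e), g(s(e), e))), 0)), e))  →  s(g(s(g(s(e), g(s(e), e))), 0))   [R3 at 1]
2. s(g(s(g(s(e), g(s(e), e))), 0))  →  s(g(s(g(s(e), e)), 0))   [R4 at 1.1.1]
3. s(g(s(g(s(e), e)), 0))  →  s(g(s(e), 0))   [R4 at 1.1.1]
4. s(g(s(e), 0))  →  s(0)   [R4 at 1]

no — NF(t₁) = s(s(e)), NF(t₂) = s(0)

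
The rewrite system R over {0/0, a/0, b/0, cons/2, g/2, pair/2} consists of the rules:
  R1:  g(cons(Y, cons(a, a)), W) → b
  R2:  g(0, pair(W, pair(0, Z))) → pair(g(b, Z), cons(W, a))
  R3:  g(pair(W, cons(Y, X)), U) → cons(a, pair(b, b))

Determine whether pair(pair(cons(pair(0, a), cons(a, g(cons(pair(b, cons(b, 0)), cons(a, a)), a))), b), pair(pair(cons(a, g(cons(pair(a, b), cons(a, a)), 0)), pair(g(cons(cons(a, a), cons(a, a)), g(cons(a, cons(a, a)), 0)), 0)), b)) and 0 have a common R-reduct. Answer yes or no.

Reduce t₁ = pair(pair(cons(pair(0, a), cons(a, g(cons(pair(b, cons(b, 0)), cons(a, a)), a))), b), pair(pair(cons(a, g(cons(pair(a, b), cons(a, a)), 0)), pair(g(cons(cons(a, a), cons(a, a)), g(cons(a, cons(a, a)), 0)), 0)), b)):
1. pair(pair(cons(pair(0, a), cons(a, g(cons(pair(b, cons(b, 0)), cons(a, a)), a))), b), pair(pair(cons(a, g(cons(pair(a, b), cons(a, a)), 0)), pair(g(cons(cons(a, a), cons(a, a)), g(cons(a, cons(a, a)), 0)), 0)), b))  →  pair(pair(cons(pair(0, a), cons(a, b)), b), pair(pair(cons(a, g(cons(pair(a, b), cons(a, a)), 0)), pair(g(cons(cons(a, a), cons(a, a)), g(cons(a, cons(a, a)), 0)), 0)), b))   [R1 at 1.1.2.2]
2. pair(pair(cons(pair(0, a), cons(a, b)), b), pair(pair(cons(a, g(cons(pair(a, b), cons(a, a)), 0)), pair(g(cons(cons(a, a), cons(a, a)), g(cons(a, cons(a, a)), 0)), 0)), b))  →  pair(pair(cons(pair(0, a), cons(a, b)), b), pair(pair(cons(a, b), pair(g(cons(cons(a, a), cons(a, a)), g(cons(a, cons(a, a)), 0)), 0)), b))   [R1 at 2.1.1.2]
3. pair(pair(cons(pair(0, a), cons(a, b)), b), pair(pair(cons(a, b), pair(g(cons(cons(a, a), cons(a, a)), g(cons(a, cons(a, a)), 0)), 0)), b))  →  pair(pair(cons(pair(0, a), cons(a, b)), b), pair(pair(cons(a, b), pair(b, 0)), b))   [R1 at 2.1.2.1]

Reduce t₂ = 0:

no — NF(t₁) = pair(pair(cons(pair(0, a), cons(a, b)), b), pair(pair(cons(a, b), pair(b, 0)), b)), NF(t₂) = 0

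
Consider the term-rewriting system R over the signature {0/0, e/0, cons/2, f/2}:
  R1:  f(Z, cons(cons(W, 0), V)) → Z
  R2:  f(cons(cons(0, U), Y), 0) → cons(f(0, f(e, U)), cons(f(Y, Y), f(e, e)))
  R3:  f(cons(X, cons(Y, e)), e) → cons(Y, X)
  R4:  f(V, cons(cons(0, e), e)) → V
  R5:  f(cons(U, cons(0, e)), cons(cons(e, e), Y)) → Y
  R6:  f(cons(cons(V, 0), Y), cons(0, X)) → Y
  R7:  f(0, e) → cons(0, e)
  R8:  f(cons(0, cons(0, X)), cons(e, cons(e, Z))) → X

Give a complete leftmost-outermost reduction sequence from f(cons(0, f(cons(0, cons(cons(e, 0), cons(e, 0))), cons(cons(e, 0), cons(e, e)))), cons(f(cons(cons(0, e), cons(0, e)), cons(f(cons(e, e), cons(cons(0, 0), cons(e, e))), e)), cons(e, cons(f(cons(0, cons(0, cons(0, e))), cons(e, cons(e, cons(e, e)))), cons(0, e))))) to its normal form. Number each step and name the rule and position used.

1. f(cons(0, f(cons(0, cons(cons(e, 0), cons(e, 0))), cons(cons(e, 0), cons(e, e)))), cons(f(cons(cons(0, e), cons(0, e)), cons(f(cons(e, e), cons(cons(0, 0), cons(e, e))), e)), cons(e, cons(f(cons(0, cons(0, cons(0, e))), cons(e, cons(e, cons(e, e)))), cons(0, e)))))  →  f(cons(0, cons(0, cons(cons(e, 0), cons(e, 0)))), cons(f(cons(cons(0, e), cons(0, e)), cons(f(cons(e, e), cons(cons(0, 0), cons(e, e))), e)), cons(e, cons(f(cons(0, cons(0, cons(0, e))), cons(e, cons(e, cons(e, e)))), cons(0, e)))))   [R1 at 1.2]
2. f(cons(0, cons(0, cons(cons(e, 0), cons(e, 0)))), cons(f(cons(cons(0, e), cons(0, e)), cons(f(cons(e, e), cons(cons(0, 0), cons(e, e))), e)), cons(e, cons(f(cons(0, cons(0, cons(0, e))), cons(e, cons(e, cons(e, e)))), cons(0, e)))))  →  f(cons(0, cons(0, cons(cons(e, 0), cons(e, 0)))), cons(f(cons(cons(0, e), cons(0, e)), cons(cons(e, e), e)), cons(e, cons(f(cons(0, cons(0, cons(0, e))), cons(e, cons(e, cons(e, e)))), cons(0, e)))))   [R1 at 2.1.2.1]
3. f(cons(0, cons(0, cons(cons(e, 0), cons(e, 0)))), cons(f(cons(cons(0, e), cons(0, e)), cons(cons(e, e), e)), cons(e, cons(f(cons(0, cons(0, cons(0, e))), cons(e, cons(e, cons(e, e)))), cons(0, e)))))  →  f(cons(0, cons(0, cons(cons(e, 0), cons(e, 0)))), cons(e, cons(e, cons(f(cons(0, cons(0, cons(0, e))), cons(e, cons(e, cons(e, e)))), cons(0, e)))))   [R5 at 2.1]
4. f(cons(0, cons(0, cons(cons(e, 0), cons(e, 0)))), cons(e, cons(e, cons(f(cons(0, cons(0, cons(0, e))), cons(e, cons(e, cons(e, e)))), cons(0, e)))))  →  cons(cons(e, 0), cons(e, 0))   [R8 at ε]

cons(cons(e, 0), cons(e, 0))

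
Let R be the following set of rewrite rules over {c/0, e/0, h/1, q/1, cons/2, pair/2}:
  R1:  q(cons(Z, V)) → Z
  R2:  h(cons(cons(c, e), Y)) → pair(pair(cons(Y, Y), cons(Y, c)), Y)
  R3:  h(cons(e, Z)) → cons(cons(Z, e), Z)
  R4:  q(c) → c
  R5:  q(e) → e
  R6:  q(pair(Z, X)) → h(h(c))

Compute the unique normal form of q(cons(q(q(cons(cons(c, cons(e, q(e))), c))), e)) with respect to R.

c

1. q(cons(q(q(cons(cons(c, cons(e, q(e))), c))), e))  →  q(q(cons(cons(c, cons(e, q(e))), c)))   [R1 at ε]
2. q(q(cons(cons(c, cons(e, q(e))), c)))  →  q(cons(c, cons(e, q(e))))   [R1 at 1]
3. q(cons(c, cons(e, q(e))))  →  c   [R1 at ε]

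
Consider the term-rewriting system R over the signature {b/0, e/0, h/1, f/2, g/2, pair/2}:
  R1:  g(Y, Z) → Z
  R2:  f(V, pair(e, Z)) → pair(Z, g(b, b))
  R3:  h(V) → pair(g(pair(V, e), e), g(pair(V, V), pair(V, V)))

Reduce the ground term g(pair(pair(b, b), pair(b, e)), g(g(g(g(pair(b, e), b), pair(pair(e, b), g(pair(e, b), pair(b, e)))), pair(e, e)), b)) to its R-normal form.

1. g(pair(pair(b, b), pair(b, e)), g(g(g(g(pair(b, e), b), pair(pair(e, b), g(pair(e, b), pair(b, e)))), pair(e, e)), b))  →  g(g(g(g(pair(b, e), b), pair(pair(e, b), g(pair(e, b), pair(b, e)))), pair(e, e)), b)   [R1 at ε]
2. g(g(g(g(pair(b, e), b), pair(pair(e, b), g(pair(e, b), pair(b, e)))), pair(e, e)), b)  →  b   [R1 at ε]

b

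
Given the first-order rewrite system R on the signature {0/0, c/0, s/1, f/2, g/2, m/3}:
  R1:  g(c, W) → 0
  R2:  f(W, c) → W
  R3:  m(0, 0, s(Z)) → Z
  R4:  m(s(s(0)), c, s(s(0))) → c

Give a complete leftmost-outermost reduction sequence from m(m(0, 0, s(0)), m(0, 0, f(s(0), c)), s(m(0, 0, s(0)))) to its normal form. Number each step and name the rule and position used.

0

1. m(m(0, 0, s(0)), m(0, 0, f(s(0), c)), s(m(0, 0, s(0))))  →  m(0, m(0, 0, f(s(0), c)), s(m(0, 0, s(0))))   [R3 at 1]
2. m(0, m(0, 0, f(s(0), c)), s(m(0, 0, s(0))))  →  m(0, m(0, 0, s(0)), s(m(0, 0, s(0))))   [R2 at 2.3]
3. m(0, m(0, 0, s(0)), s(m(0, 0, s(0))))  →  m(0, 0, s(m(0, 0, s(0))))   [R3 at 2]
4. m(0, 0, s(m(0, 0, s(0))))  →  m(0, 0, s(0))   [R3 at ε]
5. m(0, 0, s(0))  →  0   [R3 at ε]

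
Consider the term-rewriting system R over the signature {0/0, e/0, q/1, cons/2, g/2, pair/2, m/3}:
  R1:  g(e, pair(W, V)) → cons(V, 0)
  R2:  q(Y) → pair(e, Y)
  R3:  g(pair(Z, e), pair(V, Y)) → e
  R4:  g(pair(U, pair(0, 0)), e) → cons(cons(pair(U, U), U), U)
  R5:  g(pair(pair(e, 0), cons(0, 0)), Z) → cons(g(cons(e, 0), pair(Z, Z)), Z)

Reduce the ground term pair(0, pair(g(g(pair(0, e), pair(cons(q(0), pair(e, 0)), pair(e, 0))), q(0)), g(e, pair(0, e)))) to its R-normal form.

1. pair(0, pair(g(g(pair(0, e), pair(cons(q(0), pair(e, 0)), pair(e, 0))), q(0)), g(e, pair(0, e))))  →  pair(0, pair(g(e, q(0)), g(e, pair(0, e))))   [R3 at 2.1.1]
2. pair(0, pair(g(e, q(0)), g(e, pair(0, e))))  →  pair(0, pair(g(e, pair(e, 0)), g(e, pair(0, e))))   [R2 at 2.1.2]
3. pair(0, pair(g(e, pair(e, 0)), g(e, pair(0, e))))  →  pair(0, pair(cons(0, 0), g(e, pair(0, e))))   [R1 at 2.1]
4. pair(0, pair(cons(0, 0), g(e, pair(0, e))))  →  pair(0, pair(cons(0, 0), cons(e, 0)))   [R1 at 2.2]

pair(0, pair(cons(0, 0), cons(e, 0)))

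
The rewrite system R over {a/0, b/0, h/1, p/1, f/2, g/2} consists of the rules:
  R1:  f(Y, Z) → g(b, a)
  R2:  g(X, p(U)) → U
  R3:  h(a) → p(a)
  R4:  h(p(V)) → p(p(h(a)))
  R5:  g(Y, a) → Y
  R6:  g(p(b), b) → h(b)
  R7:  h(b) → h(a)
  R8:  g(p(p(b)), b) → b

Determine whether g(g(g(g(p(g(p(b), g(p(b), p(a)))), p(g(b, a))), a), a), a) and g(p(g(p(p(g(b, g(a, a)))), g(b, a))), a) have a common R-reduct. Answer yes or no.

Reduce t₁ = g(g(g(g(p(g(p(b), g(p(b), p(a)))), p(g(b, a))), a), a), a):
1. g(g(g(g(p(g(p(b), g(p(b), p(a)))), p(g(b, a))), a), a), a)  →  g(g(g(p(g(p(b), g(p(b), p(a)))), p(g(b, a))), a), a)   [R5 at ε]
2. g(g(g(p(g(p(b), g(p(b), p(a)))), p(g(b, a))), a), a)  →  g(g(p(g(p(b), g(p(b), p(a)))), p(g(b, a))), a)   [R5 at ε]
3. g(g(p(g(p(b), g(p(b), p(a)))), p(g(b, a))), a)  →  g(p(g(p(b), g(p(b), p(a)))), p(g(b, a)))   [R5 at ε]
4. g(p(g(p(b), g(p(b), p(a)))), p(g(b, a)))  →  g(b, a)   [R2 at ε]
5. g(b, a)  →  b   [R5 at ε]

Reduce t₂ = g(p(g(p(p(g(b, g(a, a)))), g(b, a))), a):
1. g(p(g(p(p(g(b, g(a, a)))), g(b, a))), a)  →  p(g(p(p(g(b, g(a, a)))), g(b, a)))   [R5 at ε]
2. p(g(p(p(g(b, g(a, a)))), g(b, a)))  →  p(g(p(p(g(b, a))), g(b, a)))   [R5 at 1.1.1.1.2]
3. p(g(p(p(g(b, a))), g(b, a)))  →  p(g(p(p(b)), g(b, a)))   [R5 at 1.1.1.1]
4. p(g(p(p(b)), g(b, a)))  →  p(g(p(p(b)), b))   [R5 at 1.2]
5. p(g(p(p(b)), b))  →  p(b)   [R8 at 1]

no — NF(t₁) = b, NF(t₂) = p(b)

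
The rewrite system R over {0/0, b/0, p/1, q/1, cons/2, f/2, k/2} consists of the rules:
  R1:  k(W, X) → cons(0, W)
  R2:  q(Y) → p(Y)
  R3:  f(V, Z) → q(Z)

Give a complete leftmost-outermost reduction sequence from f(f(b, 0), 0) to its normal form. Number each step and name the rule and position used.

1. f(f(b, 0), 0)  →  q(0)   [R3 at ε]
2. q(0)  →  p(0)   [R2 at ε]

p(0)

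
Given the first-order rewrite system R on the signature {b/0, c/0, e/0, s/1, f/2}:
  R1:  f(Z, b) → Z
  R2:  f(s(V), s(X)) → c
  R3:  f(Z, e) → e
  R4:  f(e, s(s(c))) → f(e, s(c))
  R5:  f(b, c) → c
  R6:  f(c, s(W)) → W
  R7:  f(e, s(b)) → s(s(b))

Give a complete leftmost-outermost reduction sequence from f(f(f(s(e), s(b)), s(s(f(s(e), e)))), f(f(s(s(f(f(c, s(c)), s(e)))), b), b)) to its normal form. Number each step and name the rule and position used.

1. f(f(f(s(e), s(b)), s(s(f(s(e), e)))), f(f(s(s(f(f(c, s(c)), s(e)))), b), b))  →  f(f(c, s(s(f(s(e), e)))), f(f(s(s(f(f(c, s(c)), s(e)))), b), b))   [R2 at 1.1]
2. f(f(c, s(s(f(s(e), e)))), f(f(s(s(f(f(c, s(c)), s(e)))), b), b))  →  f(s(f(s(e), e)), f(f(s(s(f(f(c, s(c)), s(e)))), b), b))   [R6 at 1]
3. f(s(f(s(e), e)), f(f(s(s(f(f(c, s(c)), s(e)))), b), b))  →  f(s(e), f(f(s(s(f(f(c, s(c)), s(e)))), b), b))   [R3 at 1.1]
4. f(s(e), f(f(s(s(f(f(c, s(c)), s(e)))), b), b))  →  f(s(e), f(s(s(f(f(c, s(c)), s(e)))), b))   [R1 at 2]
5. f(s(e), f(s(s(f(f(c, s(c)), s(e)))), b))  →  f(s(e), s(s(f(f(c, s(c)), s(e)))))   [R1 at 2]
6. f(s(e), s(s(f(f(c, s(c)), s(e)))))  →  c   [R2 at ε]

c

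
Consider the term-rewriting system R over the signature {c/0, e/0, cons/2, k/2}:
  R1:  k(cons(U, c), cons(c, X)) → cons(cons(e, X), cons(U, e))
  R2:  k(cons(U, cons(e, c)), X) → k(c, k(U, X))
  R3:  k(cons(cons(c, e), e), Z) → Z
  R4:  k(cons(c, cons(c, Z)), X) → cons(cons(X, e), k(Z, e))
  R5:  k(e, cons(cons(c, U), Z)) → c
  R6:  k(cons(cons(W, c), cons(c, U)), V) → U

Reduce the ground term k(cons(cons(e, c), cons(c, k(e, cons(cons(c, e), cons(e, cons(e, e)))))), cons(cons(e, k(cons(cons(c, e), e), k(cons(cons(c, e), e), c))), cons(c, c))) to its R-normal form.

c

1. k(cons(cons(e, c), cons(c, k(e, cons(cons(c, e), cons(e, cons(e, e)))))), cons(cons(e, k(cons(cons(c, e), e), k(cons(cons(c, e), e), c))), cons(c, c)))  →  k(e, cons(cons(c, e), cons(e, cons(e, e))))   [R6 at ε]
2. k(e, cons(cons(c, e), cons(e, cons(e, e))))  →  c   [R5 at ε]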